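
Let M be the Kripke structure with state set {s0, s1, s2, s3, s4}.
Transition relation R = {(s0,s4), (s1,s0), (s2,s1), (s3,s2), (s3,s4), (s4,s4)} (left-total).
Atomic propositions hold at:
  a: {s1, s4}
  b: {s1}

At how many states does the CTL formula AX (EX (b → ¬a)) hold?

Sat(¬a) = {s0, s2, s3}
Sat(b → ¬a) = {s0, s2, s3, s4}
Sat(EX (b → ¬a)) = {s : some successor in {s0, s2, s3, s4}} = {s0, s1, s3, s4}
Sat(AX (EX (b → ¬a))) = {s : every successor in {s0, s1, s3, s4}} = {s0, s1, s2, s4}
|Sat(AX (EX (b → ¬a)))| = |{s0, s1, s2, s4}| = 4.

4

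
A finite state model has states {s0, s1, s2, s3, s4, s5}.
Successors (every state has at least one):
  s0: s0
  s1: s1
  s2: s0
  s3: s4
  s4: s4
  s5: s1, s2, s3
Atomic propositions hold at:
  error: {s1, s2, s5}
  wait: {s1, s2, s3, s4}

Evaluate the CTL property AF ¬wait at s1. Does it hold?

Sat(¬wait) = {s0, s5}
AF ¬wait: least fixpoint, start Z0 = {s0, s5}, add states with every successor in Z. Z1 = {s0, s2, s5}; fixed.
Sat(AF ¬wait) = {s0, s2, s5}
s1 ∉ Sat(AF ¬wait) = {s0, s2, s5}, so the formula does not hold at s1.

No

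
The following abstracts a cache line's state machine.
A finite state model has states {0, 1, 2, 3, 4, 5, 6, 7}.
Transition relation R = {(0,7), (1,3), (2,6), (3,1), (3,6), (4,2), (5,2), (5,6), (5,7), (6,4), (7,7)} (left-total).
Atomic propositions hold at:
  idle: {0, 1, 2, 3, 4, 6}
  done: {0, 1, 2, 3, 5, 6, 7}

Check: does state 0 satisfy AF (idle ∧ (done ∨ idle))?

Yes

Sat(done ∨ idle) = {0, 1, 2, 3, 4, 5, 6, 7}
Sat(idle ∧ (done ∨ idle)) = {0, 1, 2, 3, 4, 6}
AF (idle ∧ (done ∨ idle)): least fixpoint, start Z0 = {0, 1, 2, 3, 4, 6}, add states with every successor in Z. Already a fixed point.
Sat(AF (idle ∧ (done ∨ idle))) = {0, 1, 2, 3, 4, 6}
0 ∈ Sat(AF (idle ∧ (done ∨ idle))) = {0, 1, 2, 3, 4, 6}, so the formula holds at 0.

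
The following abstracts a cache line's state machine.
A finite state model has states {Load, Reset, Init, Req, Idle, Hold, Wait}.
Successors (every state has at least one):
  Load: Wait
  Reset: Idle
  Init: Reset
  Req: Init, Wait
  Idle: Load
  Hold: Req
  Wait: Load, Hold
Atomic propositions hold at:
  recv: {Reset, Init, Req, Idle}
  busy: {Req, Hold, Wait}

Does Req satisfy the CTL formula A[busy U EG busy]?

EG busy: greatest fixpoint, start Z0 = {Req, Hold, Wait}, keep only states in Sat with some successor in Z. Already a fixed point.
Sat(EG busy) = {Req, Hold, Wait}
A[busy U EG busy]: least fixpoint, start Z0 = Sat(EG busy) = {Req, Hold, Wait}, add states in Sat(busy) with every successor in Z. Already a fixed point.
Sat(A[busy U EG busy]) = {Req, Hold, Wait}
Req ∈ Sat(A[busy U EG busy]) = {Req, Hold, Wait}, so the formula holds at Req.

Yes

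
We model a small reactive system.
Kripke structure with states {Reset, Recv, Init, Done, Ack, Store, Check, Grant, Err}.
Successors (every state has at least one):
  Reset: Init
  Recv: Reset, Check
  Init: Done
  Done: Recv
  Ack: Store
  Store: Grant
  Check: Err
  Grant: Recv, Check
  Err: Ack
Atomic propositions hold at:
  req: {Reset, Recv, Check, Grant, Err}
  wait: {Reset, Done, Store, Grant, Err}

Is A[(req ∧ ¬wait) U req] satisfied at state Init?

Sat(¬wait) = {Recv, Init, Ack, Check}
Sat(req ∧ ¬wait) = {Recv, Check}
A[(req ∧ ¬wait) U req]: least fixpoint, start Z0 = Sat(req) = {Reset, Recv, Check, Grant, Err}, add states in Sat(req ∧ ¬wait) with every successor in Z. Already a fixed point.
Sat(A[(req ∧ ¬wait) U req]) = {Reset, Recv, Check, Grant, Err}
Init ∉ Sat(A[(req ∧ ¬wait) U req]) = {Reset, Recv, Check, Grant, Err}, so the formula does not hold at Init.

No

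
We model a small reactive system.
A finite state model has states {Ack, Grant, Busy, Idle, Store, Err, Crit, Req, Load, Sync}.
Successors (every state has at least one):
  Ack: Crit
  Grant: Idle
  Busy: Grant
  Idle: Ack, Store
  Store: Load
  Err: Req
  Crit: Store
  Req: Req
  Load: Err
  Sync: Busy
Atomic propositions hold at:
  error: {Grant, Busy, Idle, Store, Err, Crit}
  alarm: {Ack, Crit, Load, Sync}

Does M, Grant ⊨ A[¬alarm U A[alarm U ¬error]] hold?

Yes

Sat(¬alarm) = {Grant, Busy, Idle, Store, Err, Req}
Sat(¬error) = {Ack, Req, Load, Sync}
A[alarm U ¬error]: least fixpoint, start Z0 = Sat(¬error) = {Ack, Req, Load, Sync}, add states in Sat(alarm) with every successor in Z. Already a fixed point.
Sat(A[alarm U ¬error]) = {Ack, Req, Load, Sync}
A[¬alarm U A[alarm U ¬error]]: least fixpoint, start Z0 = Sat(A[alarm U ¬error]) = {Ack, Req, Load, Sync}, add states in Sat(¬alarm) with every successor in Z. Z1 = {Ack, Store, Err, Req, Load, Sync}; Z2 = {Ack, Idle, Store, Err, Req, Load, Sync}; Z3 = {Ack, Grant, Idle, Store, Err, Req, Load, Sync}; Z4 = {Ack, Grant, Busy, Idle, Store, Err, Req, Load, Sync}; fixed.
Sat(A[¬alarm U A[alarm U ¬error]]) = {Ack, Grant, Busy, Idle, Store, Err, Req, Load, Sync}
Grant ∈ Sat(A[¬alarm U A[alarm U ¬error]]) = {Ack, Grant, Busy, Idle, Store, Err, Req, Load, Sync}, so the formula holds at Grant.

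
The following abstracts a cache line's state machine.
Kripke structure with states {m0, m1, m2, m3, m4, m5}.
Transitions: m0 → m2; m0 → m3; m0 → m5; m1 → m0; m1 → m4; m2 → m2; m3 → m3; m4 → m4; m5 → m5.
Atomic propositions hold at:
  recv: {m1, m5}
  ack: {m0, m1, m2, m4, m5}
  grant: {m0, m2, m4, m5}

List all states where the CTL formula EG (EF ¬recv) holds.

Sat(¬recv) = {m0, m2, m3, m4}
EF ¬recv: least fixpoint, start Z0 = {m0, m2, m3, m4}, add states with some successor in Z. Z1 = {m0, m1, m2, m3, m4}; fixed.
Sat(EF ¬recv) = {m0, m1, m2, m3, m4}
EG (EF ¬recv): greatest fixpoint, start Z0 = {m0, m1, m2, m3, m4}, keep only states in Sat with some successor in Z. Already a fixed point.
Sat(EG (EF ¬recv)) = {m0, m1, m2, m3, m4}

{m0, m1, m2, m3, m4}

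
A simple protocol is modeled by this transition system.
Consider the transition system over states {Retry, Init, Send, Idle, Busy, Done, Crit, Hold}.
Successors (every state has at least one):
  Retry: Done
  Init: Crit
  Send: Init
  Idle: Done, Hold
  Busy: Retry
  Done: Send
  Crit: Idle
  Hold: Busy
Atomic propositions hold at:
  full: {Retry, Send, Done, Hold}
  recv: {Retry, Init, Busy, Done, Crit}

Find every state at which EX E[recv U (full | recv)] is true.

{Retry, Init, Send, Idle, Busy, Done, Hold}

Sat(full | recv) = {Retry, Init, Send, Busy, Done, Crit, Hold}
E[recv U (full | recv)]: least fixpoint, start Z0 = Sat((full | recv)) = {Retry, Init, Send, Busy, Done, Crit, Hold}, add states in Sat(recv) with some successor in Z. Already a fixed point.
Sat(E[recv U (full | recv)]) = {Retry, Init, Send, Busy, Done, Crit, Hold}
Sat(EX E[recv U (full | recv)]) = {s : some successor in {Retry, Init, Send, Busy, Done, Crit, Hold}} = {Retry, Init, Send, Idle, Busy, Done, Hold}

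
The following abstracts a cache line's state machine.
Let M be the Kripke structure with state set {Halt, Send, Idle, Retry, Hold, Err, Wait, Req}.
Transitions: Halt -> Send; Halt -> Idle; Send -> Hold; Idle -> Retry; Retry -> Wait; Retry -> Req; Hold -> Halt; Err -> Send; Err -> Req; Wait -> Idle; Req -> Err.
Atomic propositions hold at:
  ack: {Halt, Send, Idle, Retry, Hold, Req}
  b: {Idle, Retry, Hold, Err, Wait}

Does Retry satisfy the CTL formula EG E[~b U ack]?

Sat(~b) = {Halt, Send, Req}
E[~b U ack]: least fixpoint, start Z0 = Sat(ack) = {Halt, Send, Idle, Retry, Hold, Req}, add states in Sat(~b) with some successor in Z. Already a fixed point.
Sat(E[~b U ack]) = {Halt, Send, Idle, Retry, Hold, Req}
EG E[~b U ack]: greatest fixpoint, start Z0 = {Halt, Send, Idle, Retry, Hold, Req}, keep only states in Sat with some successor in Z. Z1 = {Halt, Send, Idle, Retry, Hold}; Z2 = {Halt, Send, Idle, Hold}; Z3 = {Halt, Send, Hold}; fixed.
Sat(EG E[~b U ack]) = {Halt, Send, Hold}
Retry ∉ Sat(EG E[~b U ack]) = {Halt, Send, Hold}, so the formula does not hold at Retry.

No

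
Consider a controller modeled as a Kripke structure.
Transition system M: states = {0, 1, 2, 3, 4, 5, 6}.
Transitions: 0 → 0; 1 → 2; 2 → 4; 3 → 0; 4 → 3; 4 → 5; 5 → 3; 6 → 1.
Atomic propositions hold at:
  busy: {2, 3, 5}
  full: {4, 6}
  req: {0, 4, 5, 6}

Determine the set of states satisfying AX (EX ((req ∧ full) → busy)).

{0, 2, 3, 4, 5, 6}

Sat(req ∧ full) = {4, 6}
Sat((req ∧ full) → busy) = {0, 1, 2, 3, 5}
Sat(EX ((req ∧ full) → busy)) = {s : some successor in {0, 1, 2, 3, 5}} = {0, 1, 3, 4, 5, 6}
Sat(AX (EX ((req ∧ full) → busy))) = {s : every successor in {0, 1, 3, 4, 5, 6}} = {0, 2, 3, 4, 5, 6}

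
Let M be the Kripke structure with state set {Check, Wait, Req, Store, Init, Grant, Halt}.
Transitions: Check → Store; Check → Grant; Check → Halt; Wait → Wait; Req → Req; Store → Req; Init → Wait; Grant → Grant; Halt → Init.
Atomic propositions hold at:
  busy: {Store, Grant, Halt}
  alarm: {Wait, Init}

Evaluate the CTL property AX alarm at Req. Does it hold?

No

Sat(AX alarm) = {s : every successor in {Wait, Init}} = {Wait, Init, Halt}
Req ∉ Sat(AX alarm) = {Wait, Init, Halt}, so the formula does not hold at Req.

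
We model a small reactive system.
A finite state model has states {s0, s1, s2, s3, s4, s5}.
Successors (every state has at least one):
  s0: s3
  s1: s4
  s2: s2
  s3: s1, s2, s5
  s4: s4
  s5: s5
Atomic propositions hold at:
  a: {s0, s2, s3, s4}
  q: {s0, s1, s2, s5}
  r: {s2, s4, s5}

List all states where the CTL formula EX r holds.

Sat(EX r) = {s : some successor in {s2, s4, s5}} = {s1, s2, s3, s4, s5}

{s1, s2, s3, s4, s5}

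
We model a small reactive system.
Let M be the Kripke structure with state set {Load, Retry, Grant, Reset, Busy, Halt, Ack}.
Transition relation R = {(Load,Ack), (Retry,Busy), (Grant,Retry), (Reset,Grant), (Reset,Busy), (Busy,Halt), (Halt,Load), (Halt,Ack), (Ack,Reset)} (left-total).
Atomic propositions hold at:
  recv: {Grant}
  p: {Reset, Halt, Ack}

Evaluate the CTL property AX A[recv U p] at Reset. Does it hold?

A[recv U p]: least fixpoint, start Z0 = Sat(p) = {Reset, Halt, Ack}, add states in Sat(recv) with every successor in Z. Already a fixed point.
Sat(A[recv U p]) = {Reset, Halt, Ack}
Sat(AX A[recv U p]) = {s : every successor in {Reset, Halt, Ack}} = {Load, Busy, Ack}
Reset ∉ Sat(AX A[recv U p]) = {Load, Busy, Ack}, so the formula does not hold at Reset.

No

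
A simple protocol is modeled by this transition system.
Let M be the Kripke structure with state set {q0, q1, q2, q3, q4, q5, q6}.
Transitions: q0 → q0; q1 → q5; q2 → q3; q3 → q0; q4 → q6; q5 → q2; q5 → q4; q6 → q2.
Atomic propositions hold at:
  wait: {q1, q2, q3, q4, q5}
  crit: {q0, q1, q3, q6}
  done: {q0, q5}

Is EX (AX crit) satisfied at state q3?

Sat(AX crit) = {s : every successor in {q0, q1, q3, q6}} = {q0, q2, q3, q4}
Sat(EX (AX crit)) = {s : some successor in {q0, q2, q3, q4}} = {q0, q2, q3, q5, q6}
q3 ∈ Sat(EX (AX crit)) = {q0, q2, q3, q5, q6}, so the formula holds at q3.

Yes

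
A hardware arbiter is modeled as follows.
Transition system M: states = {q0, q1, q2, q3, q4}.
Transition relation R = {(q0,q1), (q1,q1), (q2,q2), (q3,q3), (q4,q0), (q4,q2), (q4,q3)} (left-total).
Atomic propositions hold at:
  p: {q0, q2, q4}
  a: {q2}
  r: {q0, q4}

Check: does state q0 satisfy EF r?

Yes

EF r: least fixpoint, start Z0 = {q0, q4}, add states with some successor in Z. Already a fixed point.
Sat(EF r) = {q0, q4}
q0 ∈ Sat(EF r) = {q0, q4}, so the formula holds at q0.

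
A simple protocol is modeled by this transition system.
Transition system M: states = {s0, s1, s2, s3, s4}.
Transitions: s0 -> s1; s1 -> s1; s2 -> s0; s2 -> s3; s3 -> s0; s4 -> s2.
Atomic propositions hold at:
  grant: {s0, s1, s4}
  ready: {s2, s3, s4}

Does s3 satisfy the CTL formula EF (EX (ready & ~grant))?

No

Sat(~grant) = {s2, s3}
Sat(ready & ~grant) = {s2, s3}
Sat(EX (ready & ~grant)) = {s : some successor in {s2, s3}} = {s2, s4}
EF (EX (ready & ~grant)): least fixpoint, start Z0 = {s2, s4}, add states with some successor in Z. Already a fixed point.
Sat(EF (EX (ready & ~grant))) = {s2, s4}
s3 ∉ Sat(EF (EX (ready & ~grant))) = {s2, s4}, so the formula does not hold at s3.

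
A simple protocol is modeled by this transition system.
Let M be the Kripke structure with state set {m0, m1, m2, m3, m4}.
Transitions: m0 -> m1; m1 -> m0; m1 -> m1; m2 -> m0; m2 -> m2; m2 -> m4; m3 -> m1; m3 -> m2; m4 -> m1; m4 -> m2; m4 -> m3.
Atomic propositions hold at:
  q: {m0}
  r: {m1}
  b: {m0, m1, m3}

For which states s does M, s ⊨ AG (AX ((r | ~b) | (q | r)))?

{m0, m1}

Sat(~b) = {m2, m4}
Sat(r | ~b) = {m1, m2, m4}
Sat(q | r) = {m0, m1}
Sat((r | ~b) | (q | r)) = {m0, m1, m2, m4}
Sat(AX ((r | ~b) | (q | r))) = {s : every successor in {m0, m1, m2, m4}} = {m0, m1, m2, m3}
AG (AX ((r | ~b) | (q | r))): greatest fixpoint, start Z0 = {m0, m1, m2, m3}, keep only states in Sat with every successor in Z. Z1 = {m0, m1, m3}; Z2 = {m0, m1}; fixed.
Sat(AG (AX ((r | ~b) | (q | r)))) = {m0, m1}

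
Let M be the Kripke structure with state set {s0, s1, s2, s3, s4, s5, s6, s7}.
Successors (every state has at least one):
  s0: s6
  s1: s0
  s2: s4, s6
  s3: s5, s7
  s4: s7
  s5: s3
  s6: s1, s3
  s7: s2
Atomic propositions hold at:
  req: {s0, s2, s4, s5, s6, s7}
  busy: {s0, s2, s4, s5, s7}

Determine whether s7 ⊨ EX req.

Yes

Sat(EX req) = {s : some successor in {s0, s2, s4, s5, s6, s7}} = {s0, s1, s2, s3, s4, s7}
s7 ∈ Sat(EX req) = {s0, s1, s2, s3, s4, s7}, so the formula holds at s7.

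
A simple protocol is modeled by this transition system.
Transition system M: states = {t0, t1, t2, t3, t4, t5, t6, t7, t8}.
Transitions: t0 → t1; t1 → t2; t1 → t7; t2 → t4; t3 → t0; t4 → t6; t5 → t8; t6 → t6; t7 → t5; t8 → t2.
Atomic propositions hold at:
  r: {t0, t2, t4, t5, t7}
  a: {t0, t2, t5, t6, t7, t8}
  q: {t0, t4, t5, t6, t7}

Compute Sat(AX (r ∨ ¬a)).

{t0, t1, t2, t3, t7, t8}

Sat(¬a) = {t1, t3, t4}
Sat(r ∨ ¬a) = {t0, t1, t2, t3, t4, t5, t7}
Sat(AX (r ∨ ¬a)) = {s : every successor in {t0, t1, t2, t3, t4, t5, t7}} = {t0, t1, t2, t3, t7, t8}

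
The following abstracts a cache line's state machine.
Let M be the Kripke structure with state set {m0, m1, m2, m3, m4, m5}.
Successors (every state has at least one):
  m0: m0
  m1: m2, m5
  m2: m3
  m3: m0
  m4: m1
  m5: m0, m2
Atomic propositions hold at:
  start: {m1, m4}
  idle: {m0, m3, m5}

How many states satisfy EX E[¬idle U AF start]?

1

Sat(¬idle) = {m1, m2, m4}
AF start: least fixpoint, start Z0 = {m1, m4}, add states with every successor in Z. Already a fixed point.
Sat(AF start) = {m1, m4}
E[¬idle U AF start]: least fixpoint, start Z0 = Sat(AF start) = {m1, m4}, add states in Sat(¬idle) with some successor in Z. Already a fixed point.
Sat(E[¬idle U AF start]) = {m1, m4}
Sat(EX E[¬idle U AF start]) = {s : some successor in {m1, m4}} = {m4}
|Sat(EX E[¬idle U AF start])| = |{m4}| = 1.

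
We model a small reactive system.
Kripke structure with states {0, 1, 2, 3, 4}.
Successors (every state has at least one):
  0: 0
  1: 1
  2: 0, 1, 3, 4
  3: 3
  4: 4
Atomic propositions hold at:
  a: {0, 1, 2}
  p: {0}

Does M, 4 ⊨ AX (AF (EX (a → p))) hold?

Yes

Sat(a → p) = {0, 3, 4}
Sat(EX (a → p)) = {s : some successor in {0, 3, 4}} = {0, 2, 3, 4}
AF (EX (a → p)): least fixpoint, start Z0 = {0, 2, 3, 4}, add states with every successor in Z. Already a fixed point.
Sat(AF (EX (a → p))) = {0, 2, 3, 4}
Sat(AX (AF (EX (a → p)))) = {s : every successor in {0, 2, 3, 4}} = {0, 3, 4}
4 ∈ Sat(AX (AF (EX (a → p)))) = {0, 3, 4}, so the formula holds at 4.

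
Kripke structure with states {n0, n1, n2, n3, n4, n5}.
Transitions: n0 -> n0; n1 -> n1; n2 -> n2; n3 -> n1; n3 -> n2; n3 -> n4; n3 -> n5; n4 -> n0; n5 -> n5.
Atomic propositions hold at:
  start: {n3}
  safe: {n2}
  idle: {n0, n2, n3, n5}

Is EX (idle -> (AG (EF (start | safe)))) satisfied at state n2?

Yes

Sat(start | safe) = {n2, n3}
EF (start | safe): least fixpoint, start Z0 = {n2, n3}, add states with some successor in Z. Already a fixed point.
Sat(EF (start | safe)) = {n2, n3}
AG (EF (start | safe)): greatest fixpoint, start Z0 = {n2, n3}, keep only states in Sat with every successor in Z. Z1 = {n2}; fixed.
Sat(AG (EF (start | safe))) = {n2}
Sat(idle -> (AG (EF (start | safe)))) = {n1, n2, n4}
Sat(EX (idle -> (AG (EF (start | safe))))) = {s : some successor in {n1, n2, n4}} = {n1, n2, n3}
n2 ∈ Sat(EX (idle -> (AG (EF (start | safe))))) = {n1, n2, n3}, so the formula holds at n2.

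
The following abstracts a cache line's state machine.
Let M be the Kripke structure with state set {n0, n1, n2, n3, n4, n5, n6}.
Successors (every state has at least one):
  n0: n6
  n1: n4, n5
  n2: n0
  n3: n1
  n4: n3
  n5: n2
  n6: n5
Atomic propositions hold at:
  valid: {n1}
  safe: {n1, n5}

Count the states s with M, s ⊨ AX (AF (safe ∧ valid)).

Sat(safe ∧ valid) = {n1}
AF (safe ∧ valid): least fixpoint, start Z0 = {n1}, add states with every successor in Z. Z1 = {n1, n3}; Z2 = {n1, n3, n4}; fixed.
Sat(AF (safe ∧ valid)) = {n1, n3, n4}
Sat(AX (AF (safe ∧ valid))) = {s : every successor in {n1, n3, n4}} = {n3, n4}
|Sat(AX (AF (safe ∧ valid)))| = |{n3, n4}| = 2.

2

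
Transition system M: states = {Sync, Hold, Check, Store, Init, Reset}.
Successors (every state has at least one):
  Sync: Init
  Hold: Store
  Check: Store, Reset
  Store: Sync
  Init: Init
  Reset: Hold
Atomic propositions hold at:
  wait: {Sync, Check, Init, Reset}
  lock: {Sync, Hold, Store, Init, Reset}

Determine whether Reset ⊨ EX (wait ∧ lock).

Sat(wait ∧ lock) = {Sync, Init, Reset}
Sat(EX (wait ∧ lock)) = {s : some successor in {Sync, Init, Reset}} = {Sync, Check, Store, Init}
Reset ∉ Sat(EX (wait ∧ lock)) = {Sync, Check, Store, Init}, so the formula does not hold at Reset.

No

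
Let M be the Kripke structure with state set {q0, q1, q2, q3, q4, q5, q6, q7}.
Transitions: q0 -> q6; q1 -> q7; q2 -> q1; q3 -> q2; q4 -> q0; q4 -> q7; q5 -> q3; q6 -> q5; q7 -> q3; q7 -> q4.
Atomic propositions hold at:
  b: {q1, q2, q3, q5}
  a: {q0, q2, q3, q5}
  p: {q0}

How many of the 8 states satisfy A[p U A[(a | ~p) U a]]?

5

Sat(~p) = {q1, q2, q3, q4, q5, q6, q7}
Sat(a | ~p) = {q0, q1, q2, q3, q4, q5, q6, q7}
A[(a | ~p) U a]: least fixpoint, start Z0 = Sat(a) = {q0, q2, q3, q5}, add states in Sat(a | ~p) with every successor in Z. Z1 = {q0, q2, q3, q5, q6}; fixed.
Sat(A[(a | ~p) U a]) = {q0, q2, q3, q5, q6}
A[p U A[(a | ~p) U a]]: least fixpoint, start Z0 = Sat(A[(a | ~p) U a]) = {q0, q2, q3, q5, q6}, add states in Sat(p) with every successor in Z. Already a fixed point.
Sat(A[p U A[(a | ~p) U a]]) = {q0, q2, q3, q5, q6}
|Sat(A[p U A[(a | ~p) U a]])| = |{q0, q2, q3, q5, q6}| = 5.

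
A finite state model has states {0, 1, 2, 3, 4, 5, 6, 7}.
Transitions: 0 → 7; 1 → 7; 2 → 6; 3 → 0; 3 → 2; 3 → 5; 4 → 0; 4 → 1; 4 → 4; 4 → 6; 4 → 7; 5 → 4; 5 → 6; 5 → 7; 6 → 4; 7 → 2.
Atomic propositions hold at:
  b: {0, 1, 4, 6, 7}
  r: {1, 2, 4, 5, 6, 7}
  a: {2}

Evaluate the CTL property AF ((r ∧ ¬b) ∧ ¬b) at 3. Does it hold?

Yes

Sat(¬b) = {2, 3, 5}
Sat(r ∧ ¬b) = {2, 5}
Sat((r ∧ ¬b) ∧ ¬b) = {2, 5}
AF ((r ∧ ¬b) ∧ ¬b): least fixpoint, start Z0 = {2, 5}, add states with every successor in Z. Z1 = {2, 5, 7}; Z2 = {0, 1, 2, 5, 7}; Z3 = {0, 1, 2, 3, 5, 7}; fixed.
Sat(AF ((r ∧ ¬b) ∧ ¬b)) = {0, 1, 2, 3, 5, 7}
3 ∈ Sat(AF ((r ∧ ¬b) ∧ ¬b)) = {0, 1, 2, 3, 5, 7}, so the formula holds at 3.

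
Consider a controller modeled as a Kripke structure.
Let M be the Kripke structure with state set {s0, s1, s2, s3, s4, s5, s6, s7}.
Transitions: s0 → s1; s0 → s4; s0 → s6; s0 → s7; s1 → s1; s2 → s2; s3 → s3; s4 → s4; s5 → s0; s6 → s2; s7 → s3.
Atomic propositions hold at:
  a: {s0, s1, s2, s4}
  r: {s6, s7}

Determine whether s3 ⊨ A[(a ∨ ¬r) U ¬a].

Yes

Sat(¬r) = {s0, s1, s2, s3, s4, s5}
Sat(a ∨ ¬r) = {s0, s1, s2, s3, s4, s5}
Sat(¬a) = {s3, s5, s6, s7}
A[(a ∨ ¬r) U ¬a]: least fixpoint, start Z0 = Sat(¬a) = {s3, s5, s6, s7}, add states in Sat(a ∨ ¬r) with every successor in Z. Already a fixed point.
Sat(A[(a ∨ ¬r) U ¬a]) = {s3, s5, s6, s7}
s3 ∈ Sat(A[(a ∨ ¬r) U ¬a]) = {s3, s5, s6, s7}, so the formula holds at s3.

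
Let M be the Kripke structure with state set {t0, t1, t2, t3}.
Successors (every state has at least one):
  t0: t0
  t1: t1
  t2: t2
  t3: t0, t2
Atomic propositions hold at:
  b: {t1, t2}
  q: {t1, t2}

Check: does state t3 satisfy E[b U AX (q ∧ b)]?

No

Sat(q ∧ b) = {t1, t2}
Sat(AX (q ∧ b)) = {s : every successor in {t1, t2}} = {t1, t2}
E[b U AX (q ∧ b)]: least fixpoint, start Z0 = Sat(AX (q ∧ b)) = {t1, t2}, add states in Sat(b) with some successor in Z. Already a fixed point.
Sat(E[b U AX (q ∧ b)]) = {t1, t2}
t3 ∉ Sat(E[b U AX (q ∧ b)]) = {t1, t2}, so the formula does not hold at t3.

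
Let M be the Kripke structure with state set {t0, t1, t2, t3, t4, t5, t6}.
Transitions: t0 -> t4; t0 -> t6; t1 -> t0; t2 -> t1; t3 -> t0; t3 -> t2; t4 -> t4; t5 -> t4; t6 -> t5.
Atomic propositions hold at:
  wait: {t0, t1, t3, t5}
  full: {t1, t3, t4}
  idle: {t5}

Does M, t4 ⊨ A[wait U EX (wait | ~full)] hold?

Sat(~full) = {t0, t2, t5, t6}
Sat(wait | ~full) = {t0, t1, t2, t3, t5, t6}
Sat(EX (wait | ~full)) = {s : some successor in {t0, t1, t2, t3, t5, t6}} = {t0, t1, t2, t3, t6}
A[wait U EX (wait | ~full)]: least fixpoint, start Z0 = Sat(EX (wait | ~full)) = {t0, t1, t2, t3, t6}, add states in Sat(wait) with every successor in Z. Already a fixed point.
Sat(A[wait U EX (wait | ~full)]) = {t0, t1, t2, t3, t6}
t4 ∉ Sat(A[wait U EX (wait | ~full)]) = {t0, t1, t2, t3, t6}, so the formula does not hold at t4.

No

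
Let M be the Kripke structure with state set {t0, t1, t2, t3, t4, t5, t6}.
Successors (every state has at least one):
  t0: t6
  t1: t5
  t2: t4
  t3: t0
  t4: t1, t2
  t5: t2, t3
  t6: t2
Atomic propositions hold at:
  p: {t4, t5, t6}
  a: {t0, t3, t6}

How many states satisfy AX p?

3

Sat(AX p) = {s : every successor in {t4, t5, t6}} = {t0, t1, t2}
|Sat(AX p)| = |{t0, t1, t2}| = 3.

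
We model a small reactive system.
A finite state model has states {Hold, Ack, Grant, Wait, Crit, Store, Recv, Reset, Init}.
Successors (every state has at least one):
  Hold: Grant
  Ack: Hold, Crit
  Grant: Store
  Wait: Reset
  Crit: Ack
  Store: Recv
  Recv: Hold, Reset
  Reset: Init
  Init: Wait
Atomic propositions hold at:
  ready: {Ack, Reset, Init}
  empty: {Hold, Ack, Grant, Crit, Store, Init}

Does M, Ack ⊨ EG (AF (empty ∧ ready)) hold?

Sat(empty ∧ ready) = {Ack, Init}
AF (empty ∧ ready): least fixpoint, start Z0 = {Ack, Init}, add states with every successor in Z. Z1 = {Ack, Crit, Reset, Init}; Z2 = {Ack, Wait, Crit, Reset, Init}; fixed.
Sat(AF (empty ∧ ready)) = {Ack, Wait, Crit, Reset, Init}
EG (AF (empty ∧ ready)): greatest fixpoint, start Z0 = {Ack, Wait, Crit, Reset, Init}, keep only states in Sat with some successor in Z. Already a fixed point.
Sat(EG (AF (empty ∧ ready))) = {Ack, Wait, Crit, Reset, Init}
Ack ∈ Sat(EG (AF (empty ∧ ready))) = {Ack, Wait, Crit, Reset, Init}, so the formula holds at Ack.

Yes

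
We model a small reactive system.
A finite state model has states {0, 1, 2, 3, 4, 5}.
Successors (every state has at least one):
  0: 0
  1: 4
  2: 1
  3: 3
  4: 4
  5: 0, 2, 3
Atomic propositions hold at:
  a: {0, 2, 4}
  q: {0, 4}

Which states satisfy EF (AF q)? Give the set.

{0, 1, 2, 4, 5}

AF q: least fixpoint, start Z0 = {0, 4}, add states with every successor in Z. Z1 = {0, 1, 4}; Z2 = {0, 1, 2, 4}; fixed.
Sat(AF q) = {0, 1, 2, 4}
EF (AF q): least fixpoint, start Z0 = {0, 1, 2, 4}, add states with some successor in Z. Z1 = {0, 1, 2, 4, 5}; fixed.
Sat(EF (AF q)) = {0, 1, 2, 4, 5}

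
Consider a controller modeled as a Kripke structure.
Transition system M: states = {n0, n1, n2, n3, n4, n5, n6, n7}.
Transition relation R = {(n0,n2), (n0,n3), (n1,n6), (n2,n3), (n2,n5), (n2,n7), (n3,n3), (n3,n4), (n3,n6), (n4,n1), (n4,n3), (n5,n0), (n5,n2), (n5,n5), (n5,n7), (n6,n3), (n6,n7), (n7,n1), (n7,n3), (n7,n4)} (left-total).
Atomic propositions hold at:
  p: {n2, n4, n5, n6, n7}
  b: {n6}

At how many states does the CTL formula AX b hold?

1

Sat(AX b) = {s : every successor in {n6}} = {n1}
|Sat(AX b)| = |{n1}| = 1.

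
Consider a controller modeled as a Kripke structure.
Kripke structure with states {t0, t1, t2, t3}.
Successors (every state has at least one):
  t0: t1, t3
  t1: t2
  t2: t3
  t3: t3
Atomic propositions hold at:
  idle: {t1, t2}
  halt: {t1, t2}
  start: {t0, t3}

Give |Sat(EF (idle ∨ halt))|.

Sat(idle ∨ halt) = {t1, t2}
EF (idle ∨ halt): least fixpoint, start Z0 = {t1, t2}, add states with some successor in Z. Z1 = {t0, t1, t2}; fixed.
Sat(EF (idle ∨ halt)) = {t0, t1, t2}
|Sat(EF (idle ∨ halt))| = |{t0, t1, t2}| = 3.

3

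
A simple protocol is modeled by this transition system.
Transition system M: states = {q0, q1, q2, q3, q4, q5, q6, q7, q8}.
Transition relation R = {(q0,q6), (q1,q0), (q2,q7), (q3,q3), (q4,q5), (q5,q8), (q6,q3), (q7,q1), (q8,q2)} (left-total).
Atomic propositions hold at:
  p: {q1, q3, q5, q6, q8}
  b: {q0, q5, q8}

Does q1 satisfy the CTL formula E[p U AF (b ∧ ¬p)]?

Sat(¬p) = {q0, q2, q4, q7}
Sat(b ∧ ¬p) = {q0}
AF (b ∧ ¬p): least fixpoint, start Z0 = {q0}, add states with every successor in Z. Z1 = {q0, q1}; Z2 = {q0, q1, q7}; Z3 = {q0, q1, q2, q7}; Z4 = {q0, q1, q2, q7, q8}; Z5 = {q0, q1, q2, q5, q7, q8}; Z6 = {q0, q1, q2, q4, q5, q7, q8}; fixed.
Sat(AF (b ∧ ¬p)) = {q0, q1, q2, q4, q5, q7, q8}
E[p U AF (b ∧ ¬p)]: least fixpoint, start Z0 = Sat(AF (b ∧ ¬p)) = {q0, q1, q2, q4, q5, q7, q8}, add states in Sat(p) with some successor in Z. Already a fixed point.
Sat(E[p U AF (b ∧ ¬p)]) = {q0, q1, q2, q4, q5, q7, q8}
q1 ∈ Sat(E[p U AF (b ∧ ¬p)]) = {q0, q1, q2, q4, q5, q7, q8}, so the formula holds at q1.

Yes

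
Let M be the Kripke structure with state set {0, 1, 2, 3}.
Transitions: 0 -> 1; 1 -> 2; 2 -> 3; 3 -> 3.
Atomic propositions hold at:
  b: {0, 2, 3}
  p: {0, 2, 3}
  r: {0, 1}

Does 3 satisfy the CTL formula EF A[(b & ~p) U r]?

Sat(~p) = {1}
Sat(b & ~p) = ∅
A[(b & ~p) U r]: least fixpoint, start Z0 = Sat(r) = {0, 1}, add states in Sat(b & ~p) with every successor in Z. Already a fixed point.
Sat(A[(b & ~p) U r]) = {0, 1}
EF A[(b & ~p) U r]: least fixpoint, start Z0 = {0, 1}, add states with some successor in Z. Already a fixed point.
Sat(EF A[(b & ~p) U r]) = {0, 1}
3 ∉ Sat(EF A[(b & ~p) U r]) = {0, 1}, so the formula does not hold at 3.

No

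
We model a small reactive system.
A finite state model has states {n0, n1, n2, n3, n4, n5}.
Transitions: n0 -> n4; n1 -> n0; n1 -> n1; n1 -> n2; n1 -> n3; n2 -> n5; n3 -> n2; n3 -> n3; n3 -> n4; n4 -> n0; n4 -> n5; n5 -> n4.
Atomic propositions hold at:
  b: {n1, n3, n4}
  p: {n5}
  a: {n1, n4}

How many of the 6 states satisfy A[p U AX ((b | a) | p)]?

3

Sat(b | a) = {n1, n3, n4}
Sat((b | a) | p) = {n1, n3, n4, n5}
Sat(AX ((b | a) | p)) = {s : every successor in {n1, n3, n4, n5}} = {n0, n2, n5}
A[p U AX ((b | a) | p)]: least fixpoint, start Z0 = Sat(AX ((b | a) | p)) = {n0, n2, n5}, add states in Sat(p) with every successor in Z. Already a fixed point.
Sat(A[p U AX ((b | a) | p)]) = {n0, n2, n5}
|Sat(A[p U AX ((b | a) | p)])| = |{n0, n2, n5}| = 3.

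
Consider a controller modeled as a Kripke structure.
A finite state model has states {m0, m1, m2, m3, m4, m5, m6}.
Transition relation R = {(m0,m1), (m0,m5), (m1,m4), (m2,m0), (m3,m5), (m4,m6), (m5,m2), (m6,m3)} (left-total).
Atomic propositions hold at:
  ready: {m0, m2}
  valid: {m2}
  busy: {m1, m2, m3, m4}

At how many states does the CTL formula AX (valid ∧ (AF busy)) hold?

AF busy: least fixpoint, start Z0 = {m1, m2, m3, m4}, add states with every successor in Z. Z1 = {m1, m2, m3, m4, m5, m6}; Z2 = {m0, m1, m2, m3, m4, m5, m6}; fixed.
Sat(AF busy) = {m0, m1, m2, m3, m4, m5, m6}
Sat(valid ∧ (AF busy)) = {m2}
Sat(AX (valid ∧ (AF busy))) = {s : every successor in {m2}} = {m5}
|Sat(AX (valid ∧ (AF busy)))| = |{m5}| = 1.

1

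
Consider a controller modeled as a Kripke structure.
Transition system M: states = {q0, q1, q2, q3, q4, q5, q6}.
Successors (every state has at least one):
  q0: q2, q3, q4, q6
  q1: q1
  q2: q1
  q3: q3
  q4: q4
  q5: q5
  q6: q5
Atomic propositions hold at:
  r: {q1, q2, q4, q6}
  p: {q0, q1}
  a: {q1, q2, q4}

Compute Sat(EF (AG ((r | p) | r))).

Sat(r | p) = {q0, q1, q2, q4, q6}
Sat((r | p) | r) = {q0, q1, q2, q4, q6}
AG ((r | p) | r): greatest fixpoint, start Z0 = {q0, q1, q2, q4, q6}, keep only states in Sat with every successor in Z. Z1 = {q1, q2, q4}; fixed.
Sat(AG ((r | p) | r)) = {q1, q2, q4}
EF (AG ((r | p) | r)): least fixpoint, start Z0 = {q1, q2, q4}, add states with some successor in Z. Z1 = {q0, q1, q2, q4}; fixed.
Sat(EF (AG ((r | p) | r))) = {q0, q1, q2, q4}

{q0, q1, q2, q4}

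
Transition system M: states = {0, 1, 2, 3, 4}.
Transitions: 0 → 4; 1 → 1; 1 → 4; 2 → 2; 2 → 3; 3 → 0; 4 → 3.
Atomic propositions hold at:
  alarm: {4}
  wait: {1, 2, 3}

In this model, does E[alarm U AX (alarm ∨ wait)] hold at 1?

Sat(alarm ∨ wait) = {1, 2, 3, 4}
Sat(AX (alarm ∨ wait)) = {s : every successor in {1, 2, 3, 4}} = {0, 1, 2, 4}
E[alarm U AX (alarm ∨ wait)]: least fixpoint, start Z0 = Sat(AX (alarm ∨ wait)) = {0, 1, 2, 4}, add states in Sat(alarm) with some successor in Z. Already a fixed point.
Sat(E[alarm U AX (alarm ∨ wait)]) = {0, 1, 2, 4}
1 ∈ Sat(E[alarm U AX (alarm ∨ wait)]) = {0, 1, 2, 4}, so the formula holds at 1.

Yes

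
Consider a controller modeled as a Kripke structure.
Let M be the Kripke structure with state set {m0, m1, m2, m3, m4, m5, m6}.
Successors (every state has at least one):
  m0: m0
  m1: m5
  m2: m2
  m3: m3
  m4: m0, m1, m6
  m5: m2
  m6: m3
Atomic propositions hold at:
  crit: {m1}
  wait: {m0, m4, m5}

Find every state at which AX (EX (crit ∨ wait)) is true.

Sat(crit ∨ wait) = {m0, m1, m4, m5}
Sat(EX (crit ∨ wait)) = {s : some successor in {m0, m1, m4, m5}} = {m0, m1, m4}
Sat(AX (EX (crit ∨ wait))) = {s : every successor in {m0, m1, m4}} = {m0}

{m0}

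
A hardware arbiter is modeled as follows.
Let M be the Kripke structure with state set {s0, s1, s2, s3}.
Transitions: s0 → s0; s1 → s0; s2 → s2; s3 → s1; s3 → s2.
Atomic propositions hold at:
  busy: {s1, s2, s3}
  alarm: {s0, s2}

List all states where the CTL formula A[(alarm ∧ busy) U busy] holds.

{s1, s2, s3}

Sat(alarm ∧ busy) = {s2}
A[(alarm ∧ busy) U busy]: least fixpoint, start Z0 = Sat(busy) = {s1, s2, s3}, add states in Sat(alarm ∧ busy) with every successor in Z. Already a fixed point.
Sat(A[(alarm ∧ busy) U busy]) = {s1, s2, s3}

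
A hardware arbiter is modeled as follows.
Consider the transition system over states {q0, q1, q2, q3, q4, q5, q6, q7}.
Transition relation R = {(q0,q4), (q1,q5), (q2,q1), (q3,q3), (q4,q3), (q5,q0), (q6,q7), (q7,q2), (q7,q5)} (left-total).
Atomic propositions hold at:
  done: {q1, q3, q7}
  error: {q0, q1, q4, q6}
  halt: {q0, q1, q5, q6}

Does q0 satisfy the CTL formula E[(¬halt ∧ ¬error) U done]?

Sat(¬halt) = {q2, q3, q4, q7}
Sat(¬error) = {q2, q3, q5, q7}
Sat(¬halt ∧ ¬error) = {q2, q3, q7}
E[(¬halt ∧ ¬error) U done]: least fixpoint, start Z0 = Sat(done) = {q1, q3, q7}, add states in Sat(¬halt ∧ ¬error) with some successor in Z. Z1 = {q1, q2, q3, q7}; fixed.
Sat(E[(¬halt ∧ ¬error) U done]) = {q1, q2, q3, q7}
q0 ∉ Sat(E[(¬halt ∧ ¬error) U done]) = {q1, q2, q3, q7}, so the formula does not hold at q0.

No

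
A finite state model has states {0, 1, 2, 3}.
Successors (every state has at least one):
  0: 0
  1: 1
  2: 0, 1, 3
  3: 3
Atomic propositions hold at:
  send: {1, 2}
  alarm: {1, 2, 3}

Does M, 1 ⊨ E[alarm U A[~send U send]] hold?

Yes

Sat(~send) = {0, 3}
A[~send U send]: least fixpoint, start Z0 = Sat(send) = {1, 2}, add states in Sat(~send) with every successor in Z. Already a fixed point.
Sat(A[~send U send]) = {1, 2}
E[alarm U A[~send U send]]: least fixpoint, start Z0 = Sat(A[~send U send]) = {1, 2}, add states in Sat(alarm) with some successor in Z. Already a fixed point.
Sat(E[alarm U A[~send U send]]) = {1, 2}
1 ∈ Sat(E[alarm U A[~send U send]]) = {1, 2}, so the formula holds at 1.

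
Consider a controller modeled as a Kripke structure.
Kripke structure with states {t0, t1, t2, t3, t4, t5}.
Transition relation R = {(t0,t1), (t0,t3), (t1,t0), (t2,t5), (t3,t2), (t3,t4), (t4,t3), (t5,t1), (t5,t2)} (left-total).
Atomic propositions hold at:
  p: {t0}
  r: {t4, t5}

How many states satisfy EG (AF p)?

2

AF p: least fixpoint, start Z0 = {t0}, add states with every successor in Z. Z1 = {t0, t1}; fixed.
Sat(AF p) = {t0, t1}
EG (AF p): greatest fixpoint, start Z0 = {t0, t1}, keep only states in Sat with some successor in Z. Already a fixed point.
Sat(EG (AF p)) = {t0, t1}
|Sat(EG (AF p))| = |{t0, t1}| = 2.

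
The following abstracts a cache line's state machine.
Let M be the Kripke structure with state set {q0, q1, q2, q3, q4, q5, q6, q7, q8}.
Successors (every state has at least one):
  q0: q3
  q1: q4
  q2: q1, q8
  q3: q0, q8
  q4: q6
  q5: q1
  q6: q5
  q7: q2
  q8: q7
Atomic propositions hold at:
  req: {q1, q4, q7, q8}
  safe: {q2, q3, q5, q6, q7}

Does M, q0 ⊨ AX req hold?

No

Sat(AX req) = {s : every successor in {q1, q4, q7, q8}} = {q1, q2, q5, q8}
q0 ∉ Sat(AX req) = {q1, q2, q5, q8}, so the formula does not hold at q0.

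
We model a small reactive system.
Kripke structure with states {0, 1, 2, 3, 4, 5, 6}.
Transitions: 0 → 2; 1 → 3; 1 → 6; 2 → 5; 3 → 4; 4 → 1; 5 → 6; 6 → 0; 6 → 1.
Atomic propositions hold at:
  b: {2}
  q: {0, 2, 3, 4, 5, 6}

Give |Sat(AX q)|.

5

Sat(AX q) = {s : every successor in {0, 2, 3, 4, 5, 6}} = {0, 1, 2, 3, 5}
|Sat(AX q)| = |{0, 1, 2, 3, 5}| = 5.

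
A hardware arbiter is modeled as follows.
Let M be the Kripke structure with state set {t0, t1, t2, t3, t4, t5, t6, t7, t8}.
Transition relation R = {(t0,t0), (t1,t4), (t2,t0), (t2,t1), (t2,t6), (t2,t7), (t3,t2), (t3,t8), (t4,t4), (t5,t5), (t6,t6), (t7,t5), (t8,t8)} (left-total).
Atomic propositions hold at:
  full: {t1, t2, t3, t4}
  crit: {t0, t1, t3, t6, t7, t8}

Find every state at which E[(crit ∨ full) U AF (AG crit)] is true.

Sat(crit ∨ full) = {t0, t1, t2, t3, t4, t6, t7, t8}
AG crit: greatest fixpoint, start Z0 = {t0, t1, t3, t6, t7, t8}, keep only states in Sat with every successor in Z. Z1 = {t0, t6, t8}; fixed.
Sat(AG crit) = {t0, t6, t8}
AF (AG crit): least fixpoint, start Z0 = {t0, t6, t8}, add states with every successor in Z. Already a fixed point.
Sat(AF (AG crit)) = {t0, t6, t8}
E[(crit ∨ full) U AF (AG crit)]: least fixpoint, start Z0 = Sat(AF (AG crit)) = {t0, t6, t8}, add states in Sat(crit ∨ full) with some successor in Z. Z1 = {t0, t2, t3, t6, t8}; fixed.
Sat(E[(crit ∨ full) U AF (AG crit)]) = {t0, t2, t3, t6, t8}

{t0, t2, t3, t6, t8}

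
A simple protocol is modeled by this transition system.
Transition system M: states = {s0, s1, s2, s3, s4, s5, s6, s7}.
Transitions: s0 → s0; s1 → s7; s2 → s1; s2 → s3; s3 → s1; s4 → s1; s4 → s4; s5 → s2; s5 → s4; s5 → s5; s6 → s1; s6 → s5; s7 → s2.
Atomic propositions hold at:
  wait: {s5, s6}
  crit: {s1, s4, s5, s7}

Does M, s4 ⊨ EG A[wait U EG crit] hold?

Yes

EG crit: greatest fixpoint, start Z0 = {s1, s4, s5, s7}, keep only states in Sat with some successor in Z. Z1 = {s1, s4, s5}; Z2 = {s4, s5}; fixed.
Sat(EG crit) = {s4, s5}
A[wait U EG crit]: least fixpoint, start Z0 = Sat(EG crit) = {s4, s5}, add states in Sat(wait) with every successor in Z. Already a fixed point.
Sat(A[wait U EG crit]) = {s4, s5}
EG A[wait U EG crit]: greatest fixpoint, start Z0 = {s4, s5}, keep only states in Sat with some successor in Z. Already a fixed point.
Sat(EG A[wait U EG crit]) = {s4, s5}
s4 ∈ Sat(EG A[wait U EG crit]) = {s4, s5}, so the formula holds at s4.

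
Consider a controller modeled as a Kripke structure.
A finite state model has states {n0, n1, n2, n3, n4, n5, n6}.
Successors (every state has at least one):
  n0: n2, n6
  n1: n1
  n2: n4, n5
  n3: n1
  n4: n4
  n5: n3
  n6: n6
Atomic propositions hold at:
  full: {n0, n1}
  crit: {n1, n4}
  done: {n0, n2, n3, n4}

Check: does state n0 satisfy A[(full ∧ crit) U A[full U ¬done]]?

Sat(full ∧ crit) = {n1}
Sat(¬done) = {n1, n5, n6}
A[full U ¬done]: least fixpoint, start Z0 = Sat(¬done) = {n1, n5, n6}, add states in Sat(full) with every successor in Z. Already a fixed point.
Sat(A[full U ¬done]) = {n1, n5, n6}
A[(full ∧ crit) U A[full U ¬done]]: least fixpoint, start Z0 = Sat(A[full U ¬done]) = {n1, n5, n6}, add states in Sat(full ∧ crit) with every successor in Z. Already a fixed point.
Sat(A[(full ∧ crit) U A[full U ¬done]]) = {n1, n5, n6}
n0 ∉ Sat(A[(full ∧ crit) U A[full U ¬done]]) = {n1, n5, n6}, so the formula does not hold at n0.

No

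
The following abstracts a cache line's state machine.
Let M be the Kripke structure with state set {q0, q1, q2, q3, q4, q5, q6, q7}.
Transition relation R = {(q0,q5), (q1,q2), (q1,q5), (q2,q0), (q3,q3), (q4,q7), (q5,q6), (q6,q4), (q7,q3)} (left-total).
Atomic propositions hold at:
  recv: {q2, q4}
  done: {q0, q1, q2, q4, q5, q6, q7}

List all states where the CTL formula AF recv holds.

{q0, q1, q2, q4, q5, q6}

AF recv: least fixpoint, start Z0 = {q2, q4}, add states with every successor in Z. Z1 = {q2, q4, q6}; Z2 = {q2, q4, q5, q6}; Z3 = {q0, q1, q2, q4, q5, q6}; fixed.
Sat(AF recv) = {q0, q1, q2, q4, q5, q6}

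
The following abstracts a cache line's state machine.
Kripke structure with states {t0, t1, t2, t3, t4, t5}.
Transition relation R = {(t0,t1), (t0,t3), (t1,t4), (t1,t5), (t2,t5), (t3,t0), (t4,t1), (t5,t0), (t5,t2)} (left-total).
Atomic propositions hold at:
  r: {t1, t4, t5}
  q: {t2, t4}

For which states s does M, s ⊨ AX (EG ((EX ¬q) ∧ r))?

{t4}

Sat(¬q) = {t0, t1, t3, t5}
Sat(EX ¬q) = {s : some successor in {t0, t1, t3, t5}} = {t0, t1, t2, t3, t4, t5}
Sat((EX ¬q) ∧ r) = {t1, t4, t5}
EG ((EX ¬q) ∧ r): greatest fixpoint, start Z0 = {t1, t4, t5}, keep only states in Sat with some successor in Z. Z1 = {t1, t4}; fixed.
Sat(EG ((EX ¬q) ∧ r)) = {t1, t4}
Sat(AX (EG ((EX ¬q) ∧ r))) = {s : every successor in {t1, t4}} = {t4}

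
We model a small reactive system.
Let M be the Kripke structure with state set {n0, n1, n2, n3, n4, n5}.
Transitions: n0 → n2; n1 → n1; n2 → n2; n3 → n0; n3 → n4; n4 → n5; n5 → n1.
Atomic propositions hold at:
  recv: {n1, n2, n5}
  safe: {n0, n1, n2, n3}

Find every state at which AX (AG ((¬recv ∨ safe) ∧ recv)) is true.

Sat(¬recv) = {n0, n3, n4}
Sat(¬recv ∨ safe) = {n0, n1, n2, n3, n4}
Sat((¬recv ∨ safe) ∧ recv) = {n1, n2}
AG ((¬recv ∨ safe) ∧ recv): greatest fixpoint, start Z0 = {n1, n2}, keep only states in Sat with every successor in Z. Already a fixed point.
Sat(AG ((¬recv ∨ safe) ∧ recv)) = {n1, n2}
Sat(AX (AG ((¬recv ∨ safe) ∧ recv))) = {s : every successor in {n1, n2}} = {n0, n1, n2, n5}

{n0, n1, n2, n5}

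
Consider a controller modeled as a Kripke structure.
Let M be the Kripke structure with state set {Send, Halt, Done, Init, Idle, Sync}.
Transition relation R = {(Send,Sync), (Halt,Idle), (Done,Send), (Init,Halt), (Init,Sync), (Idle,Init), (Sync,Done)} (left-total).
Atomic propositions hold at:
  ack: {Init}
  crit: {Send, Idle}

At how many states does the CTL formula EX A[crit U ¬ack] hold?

5

Sat(¬ack) = {Send, Halt, Done, Idle, Sync}
A[crit U ¬ack]: least fixpoint, start Z0 = Sat(¬ack) = {Send, Halt, Done, Idle, Sync}, add states in Sat(crit) with every successor in Z. Already a fixed point.
Sat(A[crit U ¬ack]) = {Send, Halt, Done, Idle, Sync}
Sat(EX A[crit U ¬ack]) = {s : some successor in {Send, Halt, Done, Idle, Sync}} = {Send, Halt, Done, Init, Sync}
|Sat(EX A[crit U ¬ack])| = |{Send, Halt, Done, Init, Sync}| = 5.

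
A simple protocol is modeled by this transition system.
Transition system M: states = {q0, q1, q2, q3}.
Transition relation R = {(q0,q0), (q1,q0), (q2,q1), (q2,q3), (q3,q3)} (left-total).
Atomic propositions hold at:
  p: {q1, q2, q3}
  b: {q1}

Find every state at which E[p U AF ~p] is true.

Sat(~p) = {q0}
AF ~p: least fixpoint, start Z0 = {q0}, add states with every successor in Z. Z1 = {q0, q1}; fixed.
Sat(AF ~p) = {q0, q1}
E[p U AF ~p]: least fixpoint, start Z0 = Sat(AF ~p) = {q0, q1}, add states in Sat(p) with some successor in Z. Z1 = {q0, q1, q2}; fixed.
Sat(E[p U AF ~p]) = {q0, q1, q2}

{q0, q1, q2}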